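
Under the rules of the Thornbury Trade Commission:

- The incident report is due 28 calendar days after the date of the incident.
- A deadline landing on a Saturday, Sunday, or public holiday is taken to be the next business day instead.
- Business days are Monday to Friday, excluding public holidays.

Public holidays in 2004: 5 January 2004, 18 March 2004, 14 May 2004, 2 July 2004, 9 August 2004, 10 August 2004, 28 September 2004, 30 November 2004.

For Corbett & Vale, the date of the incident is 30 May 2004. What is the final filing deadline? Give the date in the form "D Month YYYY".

From 30 May 2004, 28 calendar days later is 27 June 2004.
Because 27 June 2004 is a Sunday, the deadline becomes 28 June 2004 (Monday).
Final deadline: 28 June 2004.

28 June 2004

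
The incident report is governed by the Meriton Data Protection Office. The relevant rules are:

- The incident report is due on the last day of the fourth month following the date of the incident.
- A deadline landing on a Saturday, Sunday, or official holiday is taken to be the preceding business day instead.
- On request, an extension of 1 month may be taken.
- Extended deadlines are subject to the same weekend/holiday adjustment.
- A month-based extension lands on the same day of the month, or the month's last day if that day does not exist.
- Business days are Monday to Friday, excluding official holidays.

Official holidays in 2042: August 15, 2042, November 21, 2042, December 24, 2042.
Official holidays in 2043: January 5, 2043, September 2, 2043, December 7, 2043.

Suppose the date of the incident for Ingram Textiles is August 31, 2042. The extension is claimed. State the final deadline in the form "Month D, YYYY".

4 months after August 31, 2042 is December 2042; that month ends on December 31, 2042.
December 31, 2042 is a Wednesday and not a listed holiday, so it stands.
The 1 month extension carries December 31, 2042 to January 31, 2043.
January 31, 2043 is a Saturday; the preceding business day is January 30, 2043 (Friday).
So the filing is due January 30, 2043.

January 30, 2043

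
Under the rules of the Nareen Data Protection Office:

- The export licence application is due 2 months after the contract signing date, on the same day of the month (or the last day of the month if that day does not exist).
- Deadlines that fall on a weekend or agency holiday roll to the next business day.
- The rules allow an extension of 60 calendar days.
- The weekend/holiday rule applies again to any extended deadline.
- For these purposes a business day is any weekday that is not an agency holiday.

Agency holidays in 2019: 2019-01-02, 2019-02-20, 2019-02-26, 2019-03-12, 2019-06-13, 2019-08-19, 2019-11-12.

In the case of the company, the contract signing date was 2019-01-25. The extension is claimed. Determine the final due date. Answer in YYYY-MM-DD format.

2 months after 2019-01-25, on the same day of the month, is 2019-03-25.
2019-03-25 falls on a Monday, which is a business day, so no adjustment is needed.
With the 60-day extension, 2019-03-25 becomes 2019-05-24.
2019-05-24 (Friday) is already a business day.
The final due date is 2019-05-24.

2019-05-24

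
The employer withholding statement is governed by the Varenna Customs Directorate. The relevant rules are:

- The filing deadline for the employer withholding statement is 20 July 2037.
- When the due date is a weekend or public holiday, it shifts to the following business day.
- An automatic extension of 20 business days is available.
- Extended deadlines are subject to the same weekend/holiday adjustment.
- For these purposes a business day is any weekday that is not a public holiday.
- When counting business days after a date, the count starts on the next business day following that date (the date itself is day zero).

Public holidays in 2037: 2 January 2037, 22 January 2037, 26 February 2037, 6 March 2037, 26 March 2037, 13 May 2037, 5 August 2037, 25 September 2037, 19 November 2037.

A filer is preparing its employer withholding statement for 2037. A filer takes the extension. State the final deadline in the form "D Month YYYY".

Start from the fixed due date, 20 July 2037.
Since 20 July 2037 is a Monday and not a holiday, the date is unchanged.
Applying the 20-business-day extension: 20 business days after 20 July 2037 is 18 August 2037.
18 August 2037 (Tuesday) is already a business day.
Deadline: 18 August 2037.

18 August 2037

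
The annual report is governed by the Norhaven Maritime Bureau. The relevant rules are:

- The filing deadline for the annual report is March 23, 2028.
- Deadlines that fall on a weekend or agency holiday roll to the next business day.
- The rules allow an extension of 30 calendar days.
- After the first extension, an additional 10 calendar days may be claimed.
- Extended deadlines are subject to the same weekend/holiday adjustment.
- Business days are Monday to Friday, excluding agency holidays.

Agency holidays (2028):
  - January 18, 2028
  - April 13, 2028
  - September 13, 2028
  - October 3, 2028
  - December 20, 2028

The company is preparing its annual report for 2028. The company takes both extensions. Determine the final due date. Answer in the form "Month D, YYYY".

The statutory due date is March 23, 2028.
Since March 23, 2028 is a Thursday and not a holiday, the date is unchanged.
The 30-calendar-day extension moves the deadline from March 23, 2028 to April 22, 2028.
April 22, 2028 is a Saturday; the next business day is April 24, 2028 (Monday).
Applying the 10-calendar-day extension: April 24, 2028 + 10 days = May 4, 2028.
May 4, 2028 falls on a Thursday, which is a business day, so no adjustment is needed.
Final deadline: May 4, 2028.

May 4, 2028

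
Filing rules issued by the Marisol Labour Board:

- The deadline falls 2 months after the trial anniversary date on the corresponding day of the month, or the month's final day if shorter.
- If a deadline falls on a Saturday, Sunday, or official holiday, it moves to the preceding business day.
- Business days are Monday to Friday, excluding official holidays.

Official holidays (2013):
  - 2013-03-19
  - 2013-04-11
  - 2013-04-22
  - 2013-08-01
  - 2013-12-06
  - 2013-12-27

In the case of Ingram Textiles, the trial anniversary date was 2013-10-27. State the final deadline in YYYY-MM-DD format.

2 months after 2013-10-27, on the same day of the month, is 2013-12-27.
2013-12-27 is a listed holiday; the preceding business day is 2013-12-26 (Thursday).
Deadline: 2013-12-26.

2013-12-26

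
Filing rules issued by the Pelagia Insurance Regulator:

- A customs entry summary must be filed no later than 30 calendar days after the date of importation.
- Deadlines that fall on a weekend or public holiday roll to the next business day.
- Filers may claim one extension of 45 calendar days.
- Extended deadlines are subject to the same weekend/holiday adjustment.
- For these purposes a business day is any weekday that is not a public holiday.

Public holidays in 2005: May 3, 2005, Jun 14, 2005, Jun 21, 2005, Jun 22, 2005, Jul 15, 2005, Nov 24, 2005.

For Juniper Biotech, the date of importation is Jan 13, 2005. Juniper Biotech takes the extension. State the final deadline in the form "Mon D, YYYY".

Mar 31, 2005

Trigger date Jan 13, 2005 + 30 calendar days = Feb 12, 2005.
Feb 12, 2005 is a Saturday; the next business day is Feb 14, 2005 (Monday).
With the 45-day extension, Feb 14, 2005 becomes Mar 31, 2005.
Mar 31, 2005 falls on a Thursday, which is a business day, so no adjustment is needed.
The final due date is Mar 31, 2005.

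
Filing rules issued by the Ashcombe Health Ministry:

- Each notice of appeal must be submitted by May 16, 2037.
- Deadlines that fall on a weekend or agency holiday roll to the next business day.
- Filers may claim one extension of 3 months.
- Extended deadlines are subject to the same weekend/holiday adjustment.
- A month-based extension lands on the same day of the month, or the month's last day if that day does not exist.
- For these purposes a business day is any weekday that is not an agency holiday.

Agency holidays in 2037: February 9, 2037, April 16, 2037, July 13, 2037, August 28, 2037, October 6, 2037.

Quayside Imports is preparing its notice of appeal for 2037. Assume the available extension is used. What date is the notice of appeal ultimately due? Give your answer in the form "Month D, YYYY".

August 18, 2037

The stated deadline is May 16, 2037.
May 16, 2037 is a Saturday, so it moves to the next business day, May 18, 2037 (Monday).
Add 3 months to May 18, 2037: August 18, 2037.
August 18, 2037 is a Tuesday and not a listed holiday, so it stands.
Final deadline: August 18, 2037.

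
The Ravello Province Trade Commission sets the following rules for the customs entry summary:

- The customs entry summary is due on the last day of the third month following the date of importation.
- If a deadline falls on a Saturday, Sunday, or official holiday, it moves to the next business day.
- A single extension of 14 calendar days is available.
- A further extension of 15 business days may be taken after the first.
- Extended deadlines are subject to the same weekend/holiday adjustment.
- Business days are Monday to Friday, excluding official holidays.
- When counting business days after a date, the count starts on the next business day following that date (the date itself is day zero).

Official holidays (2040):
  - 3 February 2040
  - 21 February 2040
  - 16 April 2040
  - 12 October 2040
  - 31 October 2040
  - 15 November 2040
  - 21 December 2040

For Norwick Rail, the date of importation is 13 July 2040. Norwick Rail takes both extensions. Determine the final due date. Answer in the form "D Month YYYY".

7 December 2040

3 months after 13 July 2040 falls in October 2040; the last day of that month is 31 October 2040.
31 October 2040 falls on a listed holiday. Rolling to the next business day gives 1 November 2040, a Thursday.
With the 14-day extension, 1 November 2040 becomes 15 November 2040.
15 November 2040 falls on a listed holiday. Rolling to the next business day gives 16 November 2040, a Friday.
Applying the 15-business-day extension: 15 business days after 16 November 2040 is 7 December 2040.
7 December 2040 (Friday) is already a business day.
Final deadline: 7 December 2040.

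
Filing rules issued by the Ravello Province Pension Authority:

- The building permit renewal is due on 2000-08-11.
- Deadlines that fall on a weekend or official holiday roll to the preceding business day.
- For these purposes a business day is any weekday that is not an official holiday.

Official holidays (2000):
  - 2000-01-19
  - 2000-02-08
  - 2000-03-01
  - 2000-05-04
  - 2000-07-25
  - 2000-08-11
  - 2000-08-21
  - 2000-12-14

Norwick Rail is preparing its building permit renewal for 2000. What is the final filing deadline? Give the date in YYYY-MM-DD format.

Start from the fixed due date, 2000-08-11.
2000-08-11 falls on a listed holiday. Rolling to the preceding business day gives 2000-08-10, a Thursday.
The final due date is 2000-08-10.

2000-08-10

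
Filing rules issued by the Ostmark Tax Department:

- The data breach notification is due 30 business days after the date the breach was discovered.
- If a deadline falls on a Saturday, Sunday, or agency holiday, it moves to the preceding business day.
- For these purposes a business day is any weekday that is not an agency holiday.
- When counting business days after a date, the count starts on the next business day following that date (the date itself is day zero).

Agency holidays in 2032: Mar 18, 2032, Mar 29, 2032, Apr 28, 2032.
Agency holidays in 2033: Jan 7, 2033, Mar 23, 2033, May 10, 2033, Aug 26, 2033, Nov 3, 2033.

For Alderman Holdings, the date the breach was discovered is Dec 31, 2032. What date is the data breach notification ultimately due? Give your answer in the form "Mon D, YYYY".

Feb 14, 2033

30 business days after Dec 31, 2032, excluding weekends and holidays, is Feb 14, 2033.
Feb 14, 2033 is a Monday and not a listed holiday, so it stands.
The final due date is Feb 14, 2033.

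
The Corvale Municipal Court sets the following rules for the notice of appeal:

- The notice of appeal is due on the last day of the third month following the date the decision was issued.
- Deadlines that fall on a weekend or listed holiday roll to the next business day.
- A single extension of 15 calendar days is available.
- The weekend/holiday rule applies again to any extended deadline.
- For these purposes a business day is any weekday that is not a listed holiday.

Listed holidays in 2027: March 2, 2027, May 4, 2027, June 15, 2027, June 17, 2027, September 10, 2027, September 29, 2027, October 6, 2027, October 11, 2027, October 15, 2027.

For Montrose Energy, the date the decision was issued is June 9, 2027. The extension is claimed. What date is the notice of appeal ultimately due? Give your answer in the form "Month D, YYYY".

3 months after June 9, 2027 is September 2027; that month ends on September 30, 2027.
September 30, 2027 is a Thursday and not a listed holiday, so it stands.
Add the 15 calendar-day extension to September 30, 2027: October 15, 2027.
October 15, 2027 is a listed holiday; the next business day is October 18, 2027 (Monday).
Final deadline: October 18, 2027.

October 18, 2027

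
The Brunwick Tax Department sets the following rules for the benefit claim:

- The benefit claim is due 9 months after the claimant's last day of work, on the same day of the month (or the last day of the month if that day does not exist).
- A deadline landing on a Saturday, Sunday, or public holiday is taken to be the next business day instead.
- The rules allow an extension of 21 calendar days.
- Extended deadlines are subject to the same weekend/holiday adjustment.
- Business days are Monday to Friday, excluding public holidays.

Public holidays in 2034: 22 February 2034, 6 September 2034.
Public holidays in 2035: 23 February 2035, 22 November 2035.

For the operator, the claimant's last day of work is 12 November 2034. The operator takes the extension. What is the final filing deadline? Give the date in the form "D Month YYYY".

9 months after 12 November 2034, on the same day of the month, is 12 August 2035.
12 August 2035 falls on a Sunday. Rolling to the next business day gives 13 August 2035, a Monday.
Add the 21 calendar-day extension to 13 August 2035: 3 September 2035.
Since 3 September 2035 is a Monday and not a holiday, the date is unchanged.
So the filing is due 3 September 2035.

3 September 2035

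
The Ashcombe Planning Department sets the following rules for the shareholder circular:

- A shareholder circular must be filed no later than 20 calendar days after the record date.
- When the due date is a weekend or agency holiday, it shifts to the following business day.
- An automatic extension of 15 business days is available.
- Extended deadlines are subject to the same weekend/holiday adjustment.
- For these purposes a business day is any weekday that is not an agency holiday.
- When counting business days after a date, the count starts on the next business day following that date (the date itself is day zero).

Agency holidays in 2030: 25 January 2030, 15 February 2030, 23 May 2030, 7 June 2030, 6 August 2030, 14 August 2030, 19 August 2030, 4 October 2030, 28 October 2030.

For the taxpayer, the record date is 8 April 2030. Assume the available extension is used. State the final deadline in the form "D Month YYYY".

20 May 2030

Adding 20 calendar days to 8 April 2030 gives 28 April 2030.
28 April 2030 is a Sunday, so it moves to the next business day, 29 April 2030 (Monday).
Counting 15 further business days from 29 April 2030 reaches 20 May 2030.
Since 20 May 2030 is a Monday and not a holiday, the date is unchanged.
The final due date is 20 May 2030.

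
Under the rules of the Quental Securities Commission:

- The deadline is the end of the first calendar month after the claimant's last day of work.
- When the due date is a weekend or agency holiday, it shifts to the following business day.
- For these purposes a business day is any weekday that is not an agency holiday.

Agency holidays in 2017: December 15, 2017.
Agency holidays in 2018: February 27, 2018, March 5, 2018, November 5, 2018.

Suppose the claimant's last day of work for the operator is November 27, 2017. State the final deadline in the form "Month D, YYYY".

1 month after November 27, 2017 is December 2017; that month ends on December 31, 2017.
December 31, 2017 is a Sunday; the next business day is January 1, 2018 (Monday).
Final deadline: January 1, 2018.

January 1, 2018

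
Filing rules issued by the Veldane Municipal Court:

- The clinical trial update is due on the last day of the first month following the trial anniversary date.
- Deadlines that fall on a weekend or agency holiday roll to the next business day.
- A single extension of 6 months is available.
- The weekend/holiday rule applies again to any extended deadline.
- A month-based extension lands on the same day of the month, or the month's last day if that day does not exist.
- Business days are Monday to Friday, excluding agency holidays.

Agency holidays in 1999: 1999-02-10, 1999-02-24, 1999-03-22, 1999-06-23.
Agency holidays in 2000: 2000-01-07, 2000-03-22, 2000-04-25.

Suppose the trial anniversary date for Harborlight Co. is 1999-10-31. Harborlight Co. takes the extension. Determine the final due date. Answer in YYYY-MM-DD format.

The first month after 1999-10-31 is November 1999, whose last day is 1999-11-30.
1999-11-30 is a Tuesday and not a listed holiday, so it stands.
Applying the 6 months extension: 6 months after 1999-11-30 is 2000-05-30.
2000-05-30 is a Tuesday and not a listed holiday, so it stands.
The final due date is 2000-05-30.

2000-05-30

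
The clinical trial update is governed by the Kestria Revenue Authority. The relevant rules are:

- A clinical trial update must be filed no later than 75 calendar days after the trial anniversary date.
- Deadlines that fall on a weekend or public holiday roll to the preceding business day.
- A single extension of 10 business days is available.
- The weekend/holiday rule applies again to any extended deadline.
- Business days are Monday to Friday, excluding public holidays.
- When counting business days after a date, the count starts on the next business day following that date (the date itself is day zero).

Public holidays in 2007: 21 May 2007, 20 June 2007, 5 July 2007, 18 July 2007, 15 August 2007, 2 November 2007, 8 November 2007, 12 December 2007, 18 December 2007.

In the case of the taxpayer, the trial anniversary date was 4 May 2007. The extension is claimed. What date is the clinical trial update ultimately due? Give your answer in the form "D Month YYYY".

1 August 2007

75 calendar days after 4 May 2007 is 18 July 2007.
Because 18 July 2007 is a listed holiday, the deadline becomes 17 July 2007 (Tuesday).
The 10-business-day extension runs from 17 July 2007 to 1 August 2007.
Since 1 August 2007 is a Wednesday and not a holiday, the date is unchanged.
So the filing is due 1 August 2007.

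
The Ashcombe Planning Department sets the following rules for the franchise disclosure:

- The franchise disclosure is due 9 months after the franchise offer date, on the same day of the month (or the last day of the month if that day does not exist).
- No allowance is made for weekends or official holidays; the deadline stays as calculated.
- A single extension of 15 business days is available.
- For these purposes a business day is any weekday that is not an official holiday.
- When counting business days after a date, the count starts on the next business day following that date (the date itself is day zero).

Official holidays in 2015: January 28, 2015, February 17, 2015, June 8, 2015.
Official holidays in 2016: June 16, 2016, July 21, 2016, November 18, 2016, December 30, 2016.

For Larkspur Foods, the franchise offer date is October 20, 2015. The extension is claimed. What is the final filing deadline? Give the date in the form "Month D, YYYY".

Moving 9 months forward from October 20, 2015 on the corresponding day gives July 20, 2016.
July 20, 2016 falls on a Wednesday. The rules make no weekend/holiday allowance, so it remains July 20, 2016.
Applying the 15-business-day extension: 15 business days after July 20, 2016 is August 11, 2016.
August 11, 2016 is a Thursday; no weekend or holiday adjustment applies.
So the filing is due August 11, 2016.

August 11, 2016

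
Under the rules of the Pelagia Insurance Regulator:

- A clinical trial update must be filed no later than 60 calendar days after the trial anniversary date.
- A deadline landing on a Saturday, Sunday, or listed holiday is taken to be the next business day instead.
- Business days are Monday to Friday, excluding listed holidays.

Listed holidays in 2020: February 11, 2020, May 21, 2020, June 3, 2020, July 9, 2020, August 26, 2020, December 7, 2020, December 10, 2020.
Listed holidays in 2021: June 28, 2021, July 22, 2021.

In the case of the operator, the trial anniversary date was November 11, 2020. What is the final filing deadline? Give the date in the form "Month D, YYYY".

January 11, 2021

From November 11, 2020, 60 calendar days later is January 10, 2021.
January 10, 2021 falls on a Sunday. Rolling to the next business day gives January 11, 2021, a Monday.
So the filing is due January 11, 2021.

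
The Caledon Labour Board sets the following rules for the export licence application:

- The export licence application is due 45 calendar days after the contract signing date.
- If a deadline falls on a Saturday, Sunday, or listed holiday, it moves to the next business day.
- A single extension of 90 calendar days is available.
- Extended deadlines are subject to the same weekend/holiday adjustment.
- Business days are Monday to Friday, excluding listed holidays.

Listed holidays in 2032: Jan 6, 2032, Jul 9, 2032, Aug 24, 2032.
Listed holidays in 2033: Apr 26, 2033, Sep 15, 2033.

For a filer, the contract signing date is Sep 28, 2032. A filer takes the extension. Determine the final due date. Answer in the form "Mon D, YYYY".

Adding 45 calendar days to Sep 28, 2032 gives Nov 12, 2032.
Nov 12, 2032 (Friday) is already a business day.
Applying the 90-calendar-day extension: Nov 12, 2032 + 90 days = Feb 10, 2033.
Feb 10, 2033 (Thursday) is already a business day.
So the filing is due Feb 10, 2033.

Feb 10, 2033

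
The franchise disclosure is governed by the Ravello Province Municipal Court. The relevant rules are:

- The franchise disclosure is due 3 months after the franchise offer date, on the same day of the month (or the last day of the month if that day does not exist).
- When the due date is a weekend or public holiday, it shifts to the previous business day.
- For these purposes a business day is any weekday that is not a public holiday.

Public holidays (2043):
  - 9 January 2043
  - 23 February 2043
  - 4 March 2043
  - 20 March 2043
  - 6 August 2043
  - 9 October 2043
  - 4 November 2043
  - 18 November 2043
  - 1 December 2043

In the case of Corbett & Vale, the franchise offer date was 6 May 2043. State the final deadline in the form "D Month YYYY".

3 months after 6 May 2043, on the same day of the month, is 6 August 2043.
6 August 2043 is a listed holiday, so it moves to the preceding business day, 5 August 2043 (Wednesday).
Deadline: 5 August 2043.

5 August 2043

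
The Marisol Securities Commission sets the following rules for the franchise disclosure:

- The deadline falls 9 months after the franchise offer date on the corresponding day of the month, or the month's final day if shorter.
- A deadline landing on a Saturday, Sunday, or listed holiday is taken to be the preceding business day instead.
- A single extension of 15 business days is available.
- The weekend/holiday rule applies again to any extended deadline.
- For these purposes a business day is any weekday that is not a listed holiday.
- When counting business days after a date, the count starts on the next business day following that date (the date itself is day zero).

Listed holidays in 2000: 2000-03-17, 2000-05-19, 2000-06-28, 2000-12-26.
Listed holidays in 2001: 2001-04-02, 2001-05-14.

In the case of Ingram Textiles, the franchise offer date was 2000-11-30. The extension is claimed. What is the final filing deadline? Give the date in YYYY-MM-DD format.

Moving 9 months forward from 2000-11-30 on the corresponding day gives 2001-08-30.
2001-08-30 falls on a Thursday, which is a business day, so no adjustment is needed.
Counting 15 further business days from 2001-08-30 reaches 2001-09-20.
Since 2001-09-20 is a Thursday and not a holiday, the date is unchanged.
So the filing is due 2001-09-20.

2001-09-20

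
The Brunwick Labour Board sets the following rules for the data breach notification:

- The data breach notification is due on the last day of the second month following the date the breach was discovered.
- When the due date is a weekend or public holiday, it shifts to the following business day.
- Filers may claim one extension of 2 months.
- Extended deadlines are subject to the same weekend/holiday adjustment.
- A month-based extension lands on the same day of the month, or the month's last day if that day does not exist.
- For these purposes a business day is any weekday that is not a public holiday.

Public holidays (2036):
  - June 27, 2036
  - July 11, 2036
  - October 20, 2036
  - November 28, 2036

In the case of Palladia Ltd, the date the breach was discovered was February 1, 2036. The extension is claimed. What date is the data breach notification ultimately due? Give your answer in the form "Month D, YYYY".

June 30, 2036

2 months after February 1, 2036 falls in April 2036; the last day of that month is April 30, 2036.
Since April 30, 2036 is a Wednesday and not a holiday, the date is unchanged.
The 2 months extension carries April 30, 2036 to June 30, 2036.
Since June 30, 2036 is a Monday and not a holiday, the date is unchanged.
So the filing is due June 30, 2036.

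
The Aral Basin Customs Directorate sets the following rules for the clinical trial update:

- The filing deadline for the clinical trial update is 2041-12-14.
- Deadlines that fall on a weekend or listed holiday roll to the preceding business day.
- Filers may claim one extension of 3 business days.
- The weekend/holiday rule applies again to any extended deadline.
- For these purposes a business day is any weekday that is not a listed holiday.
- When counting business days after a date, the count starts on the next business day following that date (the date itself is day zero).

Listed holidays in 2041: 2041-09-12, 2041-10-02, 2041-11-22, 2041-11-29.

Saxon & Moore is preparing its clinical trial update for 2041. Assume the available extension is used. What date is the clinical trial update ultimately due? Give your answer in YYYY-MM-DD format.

2041-12-18

Start from the fixed due date, 2041-12-14.
2041-12-14 falls on a Saturday. Rolling to the preceding business day gives 2041-12-13, a Friday.
Counting 3 further business days from 2041-12-13 reaches 2041-12-18.
2041-12-18 falls on a Wednesday, which is a business day, so no adjustment is needed.
Final deadline: 2041-12-18.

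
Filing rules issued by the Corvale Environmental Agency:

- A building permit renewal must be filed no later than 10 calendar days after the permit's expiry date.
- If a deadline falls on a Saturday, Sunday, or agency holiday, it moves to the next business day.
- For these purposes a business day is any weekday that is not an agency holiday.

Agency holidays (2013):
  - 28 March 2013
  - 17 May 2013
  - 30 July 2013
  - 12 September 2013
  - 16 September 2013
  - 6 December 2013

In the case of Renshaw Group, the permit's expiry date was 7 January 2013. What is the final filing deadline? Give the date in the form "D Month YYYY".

Trigger date 7 January 2013 + 10 calendar days = 17 January 2013.
17 January 2013 is a Thursday and not a listed holiday, so it stands.
Final deadline: 17 January 2013.

17 January 2013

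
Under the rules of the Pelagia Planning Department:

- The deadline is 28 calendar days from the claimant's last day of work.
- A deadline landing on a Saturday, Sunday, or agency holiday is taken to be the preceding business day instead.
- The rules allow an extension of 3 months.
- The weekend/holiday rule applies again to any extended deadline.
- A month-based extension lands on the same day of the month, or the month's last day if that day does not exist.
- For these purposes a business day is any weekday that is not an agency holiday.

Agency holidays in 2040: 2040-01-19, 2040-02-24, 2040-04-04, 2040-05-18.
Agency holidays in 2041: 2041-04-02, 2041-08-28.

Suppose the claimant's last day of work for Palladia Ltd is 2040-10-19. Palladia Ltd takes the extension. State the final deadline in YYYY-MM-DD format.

From 2040-10-19, 28 calendar days later is 2040-11-16.
2040-11-16 is a Friday and not a listed holiday, so it stands.
Applying the 3 months extension: 3 months after 2040-11-16 is 2041-02-16.
2041-02-16 is a Saturday, so it moves to the preceding business day, 2041-02-15 (Friday).
Final deadline: 2041-02-15.

2041-02-15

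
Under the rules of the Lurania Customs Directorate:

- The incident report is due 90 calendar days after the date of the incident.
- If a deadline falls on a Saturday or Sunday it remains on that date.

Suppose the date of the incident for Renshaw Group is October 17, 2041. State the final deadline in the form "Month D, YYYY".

January 15, 2042

Adding 90 calendar days to October 17, 2041 gives January 15, 2042.
January 15, 2042 falls on a Wednesday. The rules make no weekend/holiday allowance, so it remains January 15, 2042.
Final deadline: January 15, 2042.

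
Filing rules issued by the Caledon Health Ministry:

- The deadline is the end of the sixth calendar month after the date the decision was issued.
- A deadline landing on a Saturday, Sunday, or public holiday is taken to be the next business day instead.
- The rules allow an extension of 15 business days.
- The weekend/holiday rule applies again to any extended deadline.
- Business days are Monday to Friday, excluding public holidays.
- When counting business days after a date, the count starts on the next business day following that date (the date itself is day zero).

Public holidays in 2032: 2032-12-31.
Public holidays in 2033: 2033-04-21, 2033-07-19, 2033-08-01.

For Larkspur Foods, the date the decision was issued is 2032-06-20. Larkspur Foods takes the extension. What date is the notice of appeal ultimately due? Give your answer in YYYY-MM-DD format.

2033-01-24

6 months after 2032-06-20 is December 2032; that month ends on 2032-12-31.
Because 2032-12-31 is a listed holiday, the deadline becomes 2033-01-03 (Monday).
The 15-business-day extension runs from 2033-01-03 to 2033-01-24.
2033-01-24 (Monday) is already a business day.
Final deadline: 2033-01-24.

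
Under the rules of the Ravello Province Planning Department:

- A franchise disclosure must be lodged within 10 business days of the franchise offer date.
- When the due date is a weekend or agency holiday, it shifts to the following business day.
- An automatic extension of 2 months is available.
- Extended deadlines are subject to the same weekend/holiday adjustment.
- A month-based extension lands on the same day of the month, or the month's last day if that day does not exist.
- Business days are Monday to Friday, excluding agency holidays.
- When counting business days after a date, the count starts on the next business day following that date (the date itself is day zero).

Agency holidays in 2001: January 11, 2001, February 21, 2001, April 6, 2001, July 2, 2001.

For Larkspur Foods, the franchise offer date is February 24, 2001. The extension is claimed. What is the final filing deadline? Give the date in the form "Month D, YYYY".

Counting 10 business days after February 24, 2001 (skipping weekends and listed holidays) reaches March 9, 2001.
March 9, 2001 falls on a Friday, which is a business day, so no adjustment is needed.
The 2 months extension carries March 9, 2001 to May 9, 2001.
May 9, 2001 (Wednesday) is already a business day.
So the filing is due May 9, 2001.

May 9, 2001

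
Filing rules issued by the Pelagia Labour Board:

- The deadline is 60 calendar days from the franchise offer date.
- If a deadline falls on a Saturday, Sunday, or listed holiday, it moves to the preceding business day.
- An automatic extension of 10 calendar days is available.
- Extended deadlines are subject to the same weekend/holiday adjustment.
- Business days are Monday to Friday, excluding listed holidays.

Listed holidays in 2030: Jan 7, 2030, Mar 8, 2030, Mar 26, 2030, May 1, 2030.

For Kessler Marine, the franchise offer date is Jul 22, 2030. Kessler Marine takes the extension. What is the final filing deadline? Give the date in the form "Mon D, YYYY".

Sep 30, 2030

60 calendar days after Jul 22, 2030 is Sep 20, 2030.
Sep 20, 2030 falls on a Friday, which is a business day, so no adjustment is needed.
Add the 10 calendar-day extension to Sep 20, 2030: Sep 30, 2030.
Sep 30, 2030 (Monday) is already a business day.
The final due date is Sep 30, 2030.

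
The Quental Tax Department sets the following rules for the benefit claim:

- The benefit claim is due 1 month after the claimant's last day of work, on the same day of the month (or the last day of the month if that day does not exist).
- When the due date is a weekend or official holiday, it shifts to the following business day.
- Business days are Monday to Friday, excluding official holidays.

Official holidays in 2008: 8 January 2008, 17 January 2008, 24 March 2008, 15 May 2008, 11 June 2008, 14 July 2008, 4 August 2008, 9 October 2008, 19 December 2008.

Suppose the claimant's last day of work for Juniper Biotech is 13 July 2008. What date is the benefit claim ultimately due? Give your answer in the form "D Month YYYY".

1 month from 13 July 2008 is 13 August 2008.
Since 13 August 2008 is a Wednesday and not a holiday, the date is unchanged.
The final due date is 13 August 2008.

13 August 2008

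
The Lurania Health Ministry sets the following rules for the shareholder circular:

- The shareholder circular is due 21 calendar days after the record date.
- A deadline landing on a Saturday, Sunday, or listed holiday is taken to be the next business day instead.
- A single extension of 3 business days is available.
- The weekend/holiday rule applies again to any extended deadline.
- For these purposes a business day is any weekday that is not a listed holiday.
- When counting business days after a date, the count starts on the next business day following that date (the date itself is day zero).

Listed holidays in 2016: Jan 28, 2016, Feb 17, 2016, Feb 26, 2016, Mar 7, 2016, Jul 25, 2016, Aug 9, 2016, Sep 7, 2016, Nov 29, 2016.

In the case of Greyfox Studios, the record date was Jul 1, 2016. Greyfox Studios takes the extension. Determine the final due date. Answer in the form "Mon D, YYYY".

Adding 21 calendar days to Jul 1, 2016 gives Jul 22, 2016.
Jul 22, 2016 (Friday) is already a business day.
Counting 3 further business days from Jul 22, 2016 reaches Jul 28, 2016.
Jul 28, 2016 is a Thursday and not a listed holiday, so it stands.
So the filing is due Jul 28, 2016.

Jul 28, 2016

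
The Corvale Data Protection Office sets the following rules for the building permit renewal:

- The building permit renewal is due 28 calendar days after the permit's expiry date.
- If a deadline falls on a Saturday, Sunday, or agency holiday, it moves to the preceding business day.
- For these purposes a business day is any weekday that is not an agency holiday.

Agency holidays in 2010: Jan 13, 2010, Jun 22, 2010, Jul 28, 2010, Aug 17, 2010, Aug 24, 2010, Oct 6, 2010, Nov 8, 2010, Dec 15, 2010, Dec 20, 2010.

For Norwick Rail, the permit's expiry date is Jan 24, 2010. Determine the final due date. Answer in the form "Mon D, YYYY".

Feb 19, 2010

From Jan 24, 2010, 28 calendar days later is Feb 21, 2010.
Feb 21, 2010 falls on a Sunday. Rolling to the preceding business day gives Feb 19, 2010, a Friday.
Final deadline: Feb 19, 2010.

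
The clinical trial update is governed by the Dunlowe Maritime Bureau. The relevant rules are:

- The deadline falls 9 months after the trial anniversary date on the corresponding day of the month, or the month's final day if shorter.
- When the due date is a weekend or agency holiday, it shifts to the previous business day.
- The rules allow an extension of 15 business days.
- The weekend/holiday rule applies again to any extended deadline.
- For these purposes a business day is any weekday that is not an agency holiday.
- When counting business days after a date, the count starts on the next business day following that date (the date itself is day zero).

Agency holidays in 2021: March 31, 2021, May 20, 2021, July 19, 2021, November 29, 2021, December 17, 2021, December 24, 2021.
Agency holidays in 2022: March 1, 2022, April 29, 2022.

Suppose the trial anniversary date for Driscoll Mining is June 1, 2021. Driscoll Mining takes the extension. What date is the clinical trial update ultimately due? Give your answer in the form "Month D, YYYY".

March 22, 2022

9 months after June 1, 2021, on the same day of the month, is March 1, 2022.
March 1, 2022 is a listed holiday; the preceding business day is February 28, 2022 (Monday).
The 15-business-day extension runs from February 28, 2022 to March 22, 2022.
March 22, 2022 (Tuesday) is already a business day.
The final due date is March 22, 2022.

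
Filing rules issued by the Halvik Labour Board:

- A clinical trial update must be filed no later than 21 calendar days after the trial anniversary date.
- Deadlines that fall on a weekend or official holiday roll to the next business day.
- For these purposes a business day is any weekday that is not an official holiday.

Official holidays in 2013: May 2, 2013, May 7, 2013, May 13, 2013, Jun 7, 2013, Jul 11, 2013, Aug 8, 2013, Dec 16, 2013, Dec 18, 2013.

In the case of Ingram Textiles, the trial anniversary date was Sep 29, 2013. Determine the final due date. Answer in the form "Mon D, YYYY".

Oct 21, 2013

21 calendar days after Sep 29, 2013 is Oct 20, 2013.
Oct 20, 2013 is a Sunday, so it moves to the next business day, Oct 21, 2013 (Monday).
Deadline: Oct 21, 2013.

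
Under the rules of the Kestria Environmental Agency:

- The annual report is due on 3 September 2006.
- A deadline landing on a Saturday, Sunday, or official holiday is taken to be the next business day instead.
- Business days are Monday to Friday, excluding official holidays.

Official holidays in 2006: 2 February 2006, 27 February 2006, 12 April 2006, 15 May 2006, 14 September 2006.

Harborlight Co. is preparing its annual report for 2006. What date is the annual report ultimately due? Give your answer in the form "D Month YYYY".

4 September 2006

Start from the fixed due date, 3 September 2006.
3 September 2006 falls on a Sunday. Rolling to the next business day gives 4 September 2006, a Monday.
Final deadline: 4 September 2006.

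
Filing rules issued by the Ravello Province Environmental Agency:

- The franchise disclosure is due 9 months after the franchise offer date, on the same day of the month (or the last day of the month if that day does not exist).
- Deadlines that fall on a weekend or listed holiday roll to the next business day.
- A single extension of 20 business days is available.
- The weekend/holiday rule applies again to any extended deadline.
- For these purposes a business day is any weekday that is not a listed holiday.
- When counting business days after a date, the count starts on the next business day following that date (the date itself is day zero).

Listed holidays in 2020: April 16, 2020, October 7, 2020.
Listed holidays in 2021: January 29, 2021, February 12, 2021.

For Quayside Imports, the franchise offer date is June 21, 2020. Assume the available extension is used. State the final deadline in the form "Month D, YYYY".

April 19, 2021

Moving 9 months forward from June 21, 2020 on the corresponding day gives March 21, 2021.
March 21, 2021 is a Sunday; the next business day is March 22, 2021 (Monday).
The 20-business-day extension runs from March 22, 2021 to April 19, 2021.
April 19, 2021 falls on a Monday, which is a business day, so no adjustment is needed.
Deadline: April 19, 2021.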